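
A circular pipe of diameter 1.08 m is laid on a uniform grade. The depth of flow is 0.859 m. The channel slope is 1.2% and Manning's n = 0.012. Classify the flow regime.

For a circular section of diameter D = 1.08 m at depth y = 0.859 m, the central angle is θ = 2 arccos(1 − 2y/D) = 4.406 rad. Then A = (D²/8)(θ − sin θ) = 0.7813 m² and P = Dθ/2 = 2.379 m.
Hydraulic radius R = A/P = 0.7813/2.379 = 0.3284 m.
V = (1/n) R^(2/3) √S = (1/0.012) × 0.3284^(2/3) × √0.012 = 4.345 m/s. Hydraulic depth D_h = A/T = 0.7813/0.8714 = 0.8966 m.
Froude number Fr = V/√(g·D_h) = 4.345/√(9.81×0.8966) = 1.47, which is greater than 1, so the flow is supercritical.

supercritical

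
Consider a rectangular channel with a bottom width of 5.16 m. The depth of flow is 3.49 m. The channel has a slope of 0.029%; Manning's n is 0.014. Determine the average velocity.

V = 1.58 m/s

Flow area A = b·y = 5.16 × 3.49 = 18.01 m². Wetted perimeter P = b + 2y = 5.16 + 2×3.49 = 12.14 m.
Hydraulic radius R = A/P = 18.01/12.14 = 1.483 m.
From Manning's equation, V = (1/n) R^(2/3) S^(1/2) = (1/0.014) × 1.483^(2/3) × 0.00029^(1/2) = 1.58 m/s.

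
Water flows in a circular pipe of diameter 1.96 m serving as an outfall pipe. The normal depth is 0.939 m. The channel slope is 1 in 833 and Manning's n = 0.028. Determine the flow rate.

Q = 1.08 m³/s

For a circular section of diameter D = 1.96 m at depth y = 0.939 m, the central angle is θ = 2 arccos(1 − 2y/D) = 3.058 rad. Then A = (D²/8)(θ − sin θ) = 1.428 m² and P = Dθ/2 = 2.997 m.
Hydraulic radius R = A/P = 1.428/2.997 = 0.4766 m.
Manning's equation: Q = (1/n) A R^(2/3) S^(1/2) = (1/0.028) × 1.428 × 0.4766^(2/3) × 0.0012^(1/2) = 1.08 m³/s.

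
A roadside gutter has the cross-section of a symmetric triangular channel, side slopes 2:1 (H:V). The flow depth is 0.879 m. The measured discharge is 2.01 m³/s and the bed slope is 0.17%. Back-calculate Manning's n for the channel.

n = 0.017

For a triangular section with side slope z = 2: A = zy² = 2×0.879² = 1.545 m²; P = 2y√(1+z²) = 2×0.879×2.236 = 3.931 m.
Hydraulic radius R = A/P = 1.545/3.931 = 0.3931 m.
Rearranging Manning's equation: n = (1/Q) A R^(2/3) S^(1/2) = (1/2.01) × 1.545 × 0.3931^(2/3) × √0.0017 = 0.017.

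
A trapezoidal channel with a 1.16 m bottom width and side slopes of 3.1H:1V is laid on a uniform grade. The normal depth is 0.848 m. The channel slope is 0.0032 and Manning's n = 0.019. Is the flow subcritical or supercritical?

subcritical

With bottom width b = 1.16 m and side slope z = 3.1: A = (b + zy)y = (1.16 + 3.1×0.848)×0.848 = 3.213 m²; P = b + 2y√(1+z²) = 1.16 + 2×0.848×3.257 = 6.684 m.
Hydraulic radius R = A/P = 3.213/6.684 = 0.4807 m.
V = (1/n) R^(2/3) √S = (1/0.019) × 0.4807^(2/3) × √0.0032 = 1.827 m/s. Hydraulic depth D_h = A/T = 3.213/6.418 = 0.5006 m.
Froude number Fr = V/√(g·D_h) = 1.827/√(9.81×0.5006) = 0.824, which is less than 1, so the flow is subcritical.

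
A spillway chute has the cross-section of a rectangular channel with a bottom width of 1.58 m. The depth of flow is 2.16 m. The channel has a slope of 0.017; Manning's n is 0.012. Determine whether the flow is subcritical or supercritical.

supercritical

Flow area A = b·y = 1.58 × 2.16 = 3.413 m². Wetted perimeter P = b + 2y = 1.58 + 2×2.16 = 5.9 m.
Hydraulic radius R = A/P = 3.413/5.9 = 0.5784 m.
V = (1/n) R^(2/3) √S = (1/0.012) × 0.5784^(2/3) × √0.017 = 7.543 m/s. Hydraulic depth D_h = A/T = 3.413/1.58 = 2.16 m.
Froude number Fr = V/√(g·D_h) = 7.543/√(9.81×2.16) = 1.64, which is greater than 1, so the flow is supercritical.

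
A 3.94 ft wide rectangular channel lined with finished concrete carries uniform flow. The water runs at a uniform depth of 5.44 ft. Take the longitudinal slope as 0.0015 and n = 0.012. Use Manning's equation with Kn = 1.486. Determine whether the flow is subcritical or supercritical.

subcritical

Flow area A = b·y = 3.94 × 5.44 = 21.43 ft². Wetted perimeter P = b + 2y = 3.94 + 2×5.44 = 14.82 ft.
Hydraulic radius R = A/P = 21.43/14.82 = 1.446 ft.
V = (1.486/n) R^(2/3) √S = (1.486/0.012) × 1.446^(2/3) × √0.0015 = 6.134 ft/s. Hydraulic depth D_h = A/T = 21.43/3.94 = 5.44 ft.
Froude number Fr = V/√(g·D_h) = 6.134/√(32.2×5.44) = 0.463, which is less than 1, so the flow is subcritical.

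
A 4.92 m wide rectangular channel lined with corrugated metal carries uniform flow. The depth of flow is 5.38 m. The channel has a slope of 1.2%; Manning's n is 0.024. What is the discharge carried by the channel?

Q = 171 m³/s

Flow area A = b·y = 4.92 × 5.38 = 26.47 m². Wetted perimeter P = b + 2y = 4.92 + 2×5.38 = 15.68 m.
Hydraulic radius R = A/P = 26.47/15.68 = 1.688 m.
Manning's equation: Q = (1/n) A R^(2/3) S^(1/2) = (1/0.024) × 26.47 × 1.688^(2/3) × 0.012^(1/2) = 171 m³/s.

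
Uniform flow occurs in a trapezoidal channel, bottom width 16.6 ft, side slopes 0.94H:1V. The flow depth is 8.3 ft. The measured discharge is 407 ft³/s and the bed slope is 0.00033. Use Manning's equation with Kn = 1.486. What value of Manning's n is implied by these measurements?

n = 0.04

With bottom width b = 16.6 ft and side slope z = 0.94: A = (b + zy)y = (16.6 + 0.94×8.3)×8.3 = 202.5 ft²; P = b + 2y√(1+z²) = 16.6 + 2×8.3×1.372 = 39.38 ft.
Hydraulic radius R = A/P = 202.5/39.38 = 5.143 ft.
Rearranging Manning's equation: n = (1.486/Q) A R^(2/3) S^(1/2) = (1.486/407) × 202.5 × 5.143^(2/3) × √0.00033 = 0.04.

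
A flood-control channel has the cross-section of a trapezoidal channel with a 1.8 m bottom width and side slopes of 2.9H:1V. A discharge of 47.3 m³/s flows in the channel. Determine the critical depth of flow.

y_c = 1.94 m

At critical depth, Q² T / (g A³) = 1, i.e. A³/T = Q²/g = 47.3²/9.81 = 228.1.
At y = 2.14 m: A³/T = 353.9 — over.
At y = 1.61 m: A³/T = 101.4 — short.
At y = 1.94 m: A³/T = 229.1 — ≈ 228.1.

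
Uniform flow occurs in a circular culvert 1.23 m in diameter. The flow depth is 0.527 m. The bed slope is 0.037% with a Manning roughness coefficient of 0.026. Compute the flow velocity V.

V = 0.314 m/s

For a circular section of diameter D = 1.23 m at depth y = 0.527 m, the central angle is θ = 2 arccos(1 − 2y/D) = 2.854 rad. Then A = (D²/8)(θ − sin θ) = 0.4862 m² and P = Dθ/2 = 1.755 m.
Hydraulic radius R = A/P = 0.4862/1.755 = 0.277 m.
From Manning's equation, V = (1/n) R^(2/3) S^(1/2) = (1/0.026) × 0.277^(2/3) × 0.00037^(1/2) = 0.314 m/s.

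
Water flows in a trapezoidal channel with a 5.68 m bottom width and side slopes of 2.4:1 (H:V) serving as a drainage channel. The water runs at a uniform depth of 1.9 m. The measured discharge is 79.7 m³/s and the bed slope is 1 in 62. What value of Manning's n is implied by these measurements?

With bottom width b = 5.68 m and side slope z = 2.4: A = (b + zy)y = (5.68 + 2.4×1.9)×1.9 = 19.46 m²; P = b + 2y√(1+z²) = 5.68 + 2×1.9×2.6 = 15.56 m.
Hydraulic radius R = A/P = 19.46/15.56 = 1.25 m.
Rearranging Manning's equation: n = (1/Q) A R^(2/3) S^(1/2) = (1/79.7) × 19.46 × 1.25^(2/3) × √0.01613 = 0.036.

n = 0.036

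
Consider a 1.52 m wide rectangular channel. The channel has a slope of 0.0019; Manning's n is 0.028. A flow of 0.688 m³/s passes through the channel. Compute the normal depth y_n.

Manning's equation rearranged: A R^(2/3) = nQ / (1·√S) = 0.028 × 0.688 / (√0.0019) = 0.4419.
Try y = 0.679 m: A R^(2/3) = 0.5209 — over.
Try y = 0.518 m: A R^(2/3) = 0.3591 — short.
Try y = 0.602 m: A R^(2/3) = 0.4422 — matches.

y_n = 0.602 m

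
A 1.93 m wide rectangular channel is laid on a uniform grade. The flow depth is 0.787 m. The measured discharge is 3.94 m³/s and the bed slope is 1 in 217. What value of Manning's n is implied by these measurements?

n = 0.015

Flow area A = b·y = 1.93 × 0.787 = 1.519 m². Wetted perimeter P = b + 2y = 1.93 + 2×0.787 = 3.504 m.
Hydraulic radius R = A/P = 1.519/3.504 = 0.4335 m.
Rearranging Manning's equation: n = (1/Q) A R^(2/3) S^(1/2) = (1/3.94) × 1.519 × 0.4335^(2/3) × √0.004608 = 0.015.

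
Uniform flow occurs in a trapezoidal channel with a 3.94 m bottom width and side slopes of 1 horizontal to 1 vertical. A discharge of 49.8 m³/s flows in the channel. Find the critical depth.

At critical depth, Q² T / (g A³) = 1, i.e. A³/T = Q²/g = 49.8²/9.81 = 252.8.
Try y = 2.45 m: A³/T = 434.1 — high.
Try y = 2.11 m: A³/T = 254.9 — close enough.

y_c = 2.11 m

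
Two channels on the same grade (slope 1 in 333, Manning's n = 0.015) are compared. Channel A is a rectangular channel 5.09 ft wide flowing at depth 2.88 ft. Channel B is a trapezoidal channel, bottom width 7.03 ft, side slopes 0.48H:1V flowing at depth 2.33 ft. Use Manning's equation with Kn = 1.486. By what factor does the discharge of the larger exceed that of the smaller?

1.42

Channel A: Flow area A = b·y = 5.09 × 2.88 = 14.66 ft². Wetted perimeter P = b + 2y = 5.09 + 2×2.88 = 10.85 ft. Hydraulic radius R = A/P = 14.66/10.85 = 1.351 ft. Q_A = (1.486/0.015)·14.66·1.351^(2/3)·√0.003003 = 97.26 ft³/s.
Channel B: With bottom width b = 7.03 ft and side slope z = 0.48: A = (b + zy)y = (7.03 + 0.48×2.33)×2.33 = 18.99 ft²; P = b + 2y√(1+z²) = 7.03 + 2×2.33×1.109 = 12.2 ft. Hydraulic radius R = A/P = 18.99/12.2 = 1.556 ft. Q_B = (1.486/0.015)·18.99·1.556^(2/3)·√0.003003 = 138.4 ft³/s.
The larger discharge is 138.4 ft³/s and the smaller is 97.26 ft³/s; the ratio is 1.42.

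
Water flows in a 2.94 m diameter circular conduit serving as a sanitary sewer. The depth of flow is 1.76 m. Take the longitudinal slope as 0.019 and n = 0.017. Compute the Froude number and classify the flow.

For a circular section of diameter D = 2.94 m at depth y = 1.76 m, the central angle is θ = 2 arccos(1 − 2y/D) = 3.539 rad. Then A = (D²/8)(θ − sin θ) = 4.241 m² and P = Dθ/2 = 5.202 m.
Hydraulic radius R = A/P = 4.241/5.202 = 0.8153 m.
V = (1/n) R^(2/3) √S = (1/0.017) × 0.8153^(2/3) × √0.019 = 7.077 m/s. Hydraulic depth D_h = A/T = 4.241/2.882 = 1.472 m.
Froude number Fr = V/√(g·D_h) = 7.077/√(9.81×1.472) = 1.86, which is greater than 1, so the flow is supercritical.

supercritical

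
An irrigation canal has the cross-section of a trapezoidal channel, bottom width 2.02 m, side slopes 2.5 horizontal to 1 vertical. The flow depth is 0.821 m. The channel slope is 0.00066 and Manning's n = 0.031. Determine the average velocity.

V = 0.535 m/s

With bottom width b = 2.02 m and side slope z = 2.5: A = (b + zy)y = (2.02 + 2.5×0.821)×0.821 = 3.344 m²; P = b + 2y√(1+z²) = 2.02 + 2×0.821×2.693 = 6.441 m.
Hydraulic radius R = A/P = 3.344/6.441 = 0.5191 m.
From Manning's equation, V = (1/n) R^(2/3) S^(1/2) = (1/0.031) × 0.5191^(2/3) × 0.00066^(1/2) = 0.535 m/s.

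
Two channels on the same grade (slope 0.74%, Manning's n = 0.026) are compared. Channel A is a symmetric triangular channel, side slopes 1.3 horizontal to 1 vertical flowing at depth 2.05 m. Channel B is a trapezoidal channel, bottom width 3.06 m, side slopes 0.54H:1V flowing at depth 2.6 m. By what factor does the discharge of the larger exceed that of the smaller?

2.9

Channel A: For a triangular section with side slope z = 1.3: A = zy² = 1.3×2.05² = 5.463 m²; P = 2y√(1+z²) = 2×2.05×1.64 = 6.724 m. Hydraulic radius R = A/P = 5.463/6.724 = 0.8124 m. Q_A = (1/0.026)·5.463·0.8124^(2/3)·√0.0074 = 15.74 m³/s.
Channel B: With bottom width b = 3.06 m and side slope z = 0.54: A = (b + zy)y = (3.06 + 0.54×2.6)×2.6 = 11.61 m²; P = b + 2y√(1+z²) = 3.06 + 2×2.6×1.136 = 8.97 m. Hydraulic radius R = A/P = 11.61/8.97 = 1.294 m. Q_B = (1/0.026)·11.61·1.294^(2/3)·√0.0074 = 45.6 m³/s.
The larger discharge is 45.6 m³/s and the smaller is 15.74 m³/s; the ratio is 2.9.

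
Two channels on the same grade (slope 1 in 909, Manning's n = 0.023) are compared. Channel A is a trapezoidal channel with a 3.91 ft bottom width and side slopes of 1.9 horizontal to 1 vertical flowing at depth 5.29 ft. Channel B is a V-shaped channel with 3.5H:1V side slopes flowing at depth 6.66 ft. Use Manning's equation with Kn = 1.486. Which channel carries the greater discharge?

Channel A: With bottom width b = 3.91 ft and side slope z = 1.9: A = (b + zy)y = (3.91 + 1.9×5.29)×5.29 = 73.85 ft²; P = b + 2y√(1+z²) = 3.91 + 2×5.29×2.147 = 26.63 ft. Hydraulic radius R = A/P = 73.85/26.63 = 2.774 ft. Q_A = (1.486/0.023)·73.85·2.774^(2/3)·√0.0011 = 312.4 ft³/s.
Channel B: For a triangular section with side slope z = 3.5: A = zy² = 3.5×6.66² = 155.2 ft²; P = 2y√(1+z²) = 2×6.66×3.64 = 48.49 ft. Hydraulic radius R = A/P = 155.2/48.49 = 3.202 ft. Q_B = (1.486/0.023)·155.2·3.202^(2/3)·√0.0011 = 722.7 ft³/s.
Q_A = 312.4 ft³/s vs Q_B = 722.7 ft³/s, so channel B carries more.

channel B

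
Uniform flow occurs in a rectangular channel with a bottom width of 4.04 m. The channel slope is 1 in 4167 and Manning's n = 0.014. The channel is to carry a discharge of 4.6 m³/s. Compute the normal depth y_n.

Manning's equation rearranged: A R^(2/3) = nQ / (1·√S) = 0.014 × 4.6 / (√0.00024) = 4.157.
Trying y = 0.952 m: A R^(2/3) = 2.877 — low.
Trying y = 1.41 m: A R^(2/3) = 5.033 — high.
Trying y = 1.23 m: A R^(2/3) = 4.155 — matches.

y_n = 1.23 m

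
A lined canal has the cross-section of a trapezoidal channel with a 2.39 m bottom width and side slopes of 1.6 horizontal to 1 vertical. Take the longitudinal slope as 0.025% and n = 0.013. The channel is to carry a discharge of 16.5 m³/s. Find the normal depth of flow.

Manning's equation rearranged: A R^(2/3) = nQ / (1·√S) = 0.013 × 16.5 / (√0.00025) = 13.57.
At y = 2.58 m: A R^(2/3) = 20.91 — high.
At y = 2.11 m: A R^(2/3) = 13.55 — matches.

y_n = 2.11 m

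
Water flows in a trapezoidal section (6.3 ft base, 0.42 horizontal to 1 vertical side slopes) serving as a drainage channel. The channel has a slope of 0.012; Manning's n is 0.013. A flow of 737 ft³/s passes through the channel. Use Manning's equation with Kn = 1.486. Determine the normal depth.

Manning's equation rearranged: A R^(2/3) = nQ / (1.486·√S) = 0.013 × 737 / (1.486 × √0.012) = 58.86.
At y = 3.26 ft: A R^(2/3) = 37.95 — too small.
At y = 4.74 ft: A R^(2/3) = 69.85 — too large.
At y = 4.27 ft: A R^(2/3) = 58.82 — matches.

y_n = 4.27 ft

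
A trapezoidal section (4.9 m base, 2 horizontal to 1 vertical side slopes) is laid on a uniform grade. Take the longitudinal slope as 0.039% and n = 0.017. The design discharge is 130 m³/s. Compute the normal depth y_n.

Manning's equation rearranged: A R^(2/3) = nQ / (1·√S) = 0.017 × 130 / (√0.00039) = 111.9.
Trying y = 4.96 m: A R^(2/3) = 143 — high.
Trying y = 3.37 m: A R^(2/3) = 61.52 — low.
Trying y = 4.44 m: A R^(2/3) = 111.8 — close enough.

y_n = 4.44 m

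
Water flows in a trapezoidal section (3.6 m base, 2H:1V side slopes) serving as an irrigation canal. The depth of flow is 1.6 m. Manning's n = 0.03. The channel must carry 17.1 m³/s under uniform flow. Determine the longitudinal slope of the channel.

With bottom width b = 3.6 m and side slope z = 2: A = (b + zy)y = (3.6 + 2×1.6)×1.6 = 10.88 m²; P = b + 2y√(1+z²) = 3.6 + 2×1.6×2.236 = 10.76 m.
Hydraulic radius R = A/P = 10.88/10.76 = 1.012 m.
From Manning's equation, S = [nQ / (1 A R^(2/3))]² = [0.03 × 17.1 / (1 × 10.88 × 1.012^(2/3))]² = 0.00219.

S = 0.00219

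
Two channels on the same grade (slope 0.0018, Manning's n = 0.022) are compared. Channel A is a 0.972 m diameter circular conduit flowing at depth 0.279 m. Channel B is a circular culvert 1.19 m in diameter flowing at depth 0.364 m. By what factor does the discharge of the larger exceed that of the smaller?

Channel A: For a circular section of diameter D = 0.972 m at depth y = 0.279 m, the central angle is θ = 2 arccos(1 − 2y/D) = 2.262 rad. Then A = (D²/8)(θ − sin θ) = 0.1761 m² and P = Dθ/2 = 1.099 m. Hydraulic radius R = A/P = 0.1761/1.099 = 0.1602 m. Q_A = (1/0.022)·0.1761·0.1602^(2/3)·√0.0018 = 0.1002 m³/s.
Channel B: For a circular section of diameter D = 1.19 m at depth y = 0.364 m, the central angle is θ = 2 arccos(1 − 2y/D) = 2.344 rad. Then A = (D²/8)(θ − sin θ) = 0.2883 m² and P = Dθ/2 = 1.395 m. Hydraulic radius R = A/P = 0.2883/1.395 = 0.2067 m. Q_B = (1/0.022)·0.2883·0.2067^(2/3)·√0.0018 = 0.1943 m³/s.
The larger discharge is 0.1943 m³/s and the smaller is 0.1002 m³/s; the ratio is 1.94.

1.94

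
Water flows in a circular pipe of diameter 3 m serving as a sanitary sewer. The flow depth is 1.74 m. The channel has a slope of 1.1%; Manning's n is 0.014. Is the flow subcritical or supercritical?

supercritical

For a circular section of diameter D = 3 m at depth y = 1.74 m, the central angle is θ = 2 arccos(1 − 2y/D) = 3.463 rad. Then A = (D²/8)(θ − sin θ) = 4.251 m² and P = Dθ/2 = 5.194 m.
Hydraulic radius R = A/P = 4.251/5.194 = 0.8184 m.
V = (1/n) R^(2/3) √S = (1/0.014) × 0.8184^(2/3) × √0.011 = 6.555 m/s. Hydraulic depth D_h = A/T = 4.251/2.961 = 1.436 m.
Froude number Fr = V/√(g·D_h) = 6.555/√(9.81×1.436) = 1.75, which is greater than 1, so the flow is supercritical.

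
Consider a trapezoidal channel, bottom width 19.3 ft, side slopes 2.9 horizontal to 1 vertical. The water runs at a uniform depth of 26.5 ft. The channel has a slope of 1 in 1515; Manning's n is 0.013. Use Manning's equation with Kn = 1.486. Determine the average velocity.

With bottom width b = 19.3 ft and side slope z = 2.9: A = (b + zy)y = (19.3 + 2.9×26.5)×26.5 = 2548 ft²; P = b + 2y√(1+z²) = 19.3 + 2×26.5×3.068 = 181.9 ft.
Hydraulic radius R = A/P = 2548/181.9 = 14.01 ft.
From Manning's equation, V = (1.486/n) R^(2/3) S^(1/2) = (1.486/0.013) × 14.01^(2/3) × 0.0006601^(1/2) = 17.1 ft/s.

V = 17.1 ft/s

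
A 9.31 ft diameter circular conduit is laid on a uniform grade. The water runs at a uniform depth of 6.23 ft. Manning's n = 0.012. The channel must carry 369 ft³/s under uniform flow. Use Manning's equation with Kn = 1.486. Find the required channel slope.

S = 0.001

For a circular section of diameter D = 9.31 ft at depth y = 6.23 ft, the central angle is θ = 2 arccos(1 − 2y/D) = 3.832 rad. Then A = (D²/8)(θ − sin θ) = 48.42 ft² and P = Dθ/2 = 17.84 ft.
Hydraulic radius R = A/P = 48.42/17.84 = 2.714 ft.
From Manning's equation, S = [nQ / (1.486 A R^(2/3))]² = [0.012 × 369 / (1.486 × 48.42 × 2.714^(2/3))]² = 0.001.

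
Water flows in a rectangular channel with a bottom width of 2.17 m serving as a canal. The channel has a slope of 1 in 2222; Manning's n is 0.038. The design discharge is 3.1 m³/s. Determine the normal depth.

Manning's equation rearranged: A R^(2/3) = nQ / (1·√S) = 0.038 × 3.1 / (√0.00045) = 5.553.
Trying y = 3.24 m: A R^(2/3) = 6.123 — over.
Trying y = 2.51 m: A R^(2/3) = 4.526 — short.
Trying y = 2.98 m: A R^(2/3) = 5.551 — matches.

y_n = 2.98 m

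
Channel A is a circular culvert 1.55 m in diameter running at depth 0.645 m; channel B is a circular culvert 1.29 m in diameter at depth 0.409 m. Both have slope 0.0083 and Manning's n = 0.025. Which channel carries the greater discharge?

channel A

Channel A: For a circular section of diameter D = 1.55 m at depth y = 0.645 m, the central angle is θ = 2 arccos(1 − 2y/D) = 2.805 rad. Then A = (D²/8)(θ − sin θ) = 0.7429 m² and P = Dθ/2 = 2.173 m. Hydraulic radius R = A/P = 0.7429/2.173 = 0.3418 m. Q_A = (1/0.025)·0.7429·0.3418^(2/3)·√0.0083 = 1.323 m³/s.
Channel B: For a circular section of diameter D = 1.29 m at depth y = 0.409 m, the central angle is θ = 2 arccos(1 − 2y/D) = 2.392 rad. Then A = (D²/8)(θ − sin θ) = 0.356 m² and P = Dθ/2 = 1.543 m. Hydraulic radius R = A/P = 0.356/1.543 = 0.2307 m. Q_B = (1/0.025)·0.356·0.2307^(2/3)·√0.0083 = 0.488 m³/s.
Q_A = 1.323 m³/s vs Q_B = 0.488 m³/s, so channel A carries more.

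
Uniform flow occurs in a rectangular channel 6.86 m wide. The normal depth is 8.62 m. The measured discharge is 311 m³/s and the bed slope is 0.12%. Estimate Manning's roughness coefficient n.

Flow area A = b·y = 6.86 × 8.62 = 59.13 m². Wetted perimeter P = b + 2y = 6.86 + 2×8.62 = 24.1 m.
Hydraulic radius R = A/P = 59.13/24.1 = 2.454 m.
Rearranging Manning's equation: n = (1/Q) A R^(2/3) S^(1/2) = (1/311) × 59.13 × 2.454^(2/3) × √0.0012 = 0.012.

n = 0.012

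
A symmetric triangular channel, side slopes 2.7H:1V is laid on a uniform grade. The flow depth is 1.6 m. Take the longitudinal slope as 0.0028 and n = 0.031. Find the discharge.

For a triangular section with side slope z = 2.7: A = zy² = 2.7×1.6² = 6.912 m²; P = 2y√(1+z²) = 2×1.6×2.879 = 9.214 m.
Hydraulic radius R = A/P = 6.912/9.214 = 0.7502 m.
Manning's equation: Q = (1/n) A R^(2/3) S^(1/2) = (1/0.031) × 6.912 × 0.7502^(2/3) × 0.0028^(1/2) = 9.74 m³/s.

Q = 9.74 m³/s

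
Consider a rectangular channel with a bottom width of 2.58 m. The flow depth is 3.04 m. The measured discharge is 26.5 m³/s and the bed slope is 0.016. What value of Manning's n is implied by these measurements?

Flow area A = b·y = 2.58 × 3.04 = 7.843 m². Wetted perimeter P = b + 2y = 2.58 + 2×3.04 = 8.66 m.
Hydraulic radius R = A/P = 7.843/8.66 = 0.9057 m.
Rearranging Manning's equation: n = (1/Q) A R^(2/3) S^(1/2) = (1/26.5) × 7.843 × 0.9057^(2/3) × √0.016 = 0.035.

n = 0.035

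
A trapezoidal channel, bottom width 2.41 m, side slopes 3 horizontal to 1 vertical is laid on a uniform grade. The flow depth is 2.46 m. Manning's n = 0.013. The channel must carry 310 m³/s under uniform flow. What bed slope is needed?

With bottom width b = 2.41 m and side slope z = 3: A = (b + zy)y = (2.41 + 3×2.46)×2.46 = 24.08 m²; P = b + 2y√(1+z²) = 2.41 + 2×2.46×3.162 = 17.97 m.
Hydraulic radius R = A/P = 24.08/17.97 = 1.34 m.
From Manning's equation, S = [nQ / (1 A R^(2/3))]² = [0.013 × 310 / (1 × 24.08 × 1.34^(2/3))]² = 0.0189.

S = 0.0189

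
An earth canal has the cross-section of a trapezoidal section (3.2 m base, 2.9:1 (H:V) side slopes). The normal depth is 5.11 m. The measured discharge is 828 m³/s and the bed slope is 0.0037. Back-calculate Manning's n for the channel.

n = 0.013

With bottom width b = 3.2 m and side slope z = 2.9: A = (b + zy)y = (3.2 + 2.9×5.11)×5.11 = 92.08 m²; P = b + 2y√(1+z²) = 3.2 + 2×5.11×3.068 = 34.55 m.
Hydraulic radius R = A/P = 92.08/34.55 = 2.665 m.
Rearranging Manning's equation: n = (1/Q) A R^(2/3) S^(1/2) = (1/828) × 92.08 × 2.665^(2/3) × √0.0037 = 0.013.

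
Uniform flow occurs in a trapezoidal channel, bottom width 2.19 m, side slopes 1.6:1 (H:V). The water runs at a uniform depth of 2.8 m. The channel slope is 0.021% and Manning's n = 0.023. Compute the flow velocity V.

V = 0.812 m/s

With bottom width b = 2.19 m and side slope z = 1.6: A = (b + zy)y = (2.19 + 1.6×2.8)×2.8 = 18.68 m²; P = b + 2y√(1+z²) = 2.19 + 2×2.8×1.887 = 12.76 m.
Hydraulic radius R = A/P = 18.68/12.76 = 1.464 m.
From Manning's equation, V = (1/n) R^(2/3) S^(1/2) = (1/0.023) × 1.464^(2/3) × 0.00021^(1/2) = 0.812 m/s.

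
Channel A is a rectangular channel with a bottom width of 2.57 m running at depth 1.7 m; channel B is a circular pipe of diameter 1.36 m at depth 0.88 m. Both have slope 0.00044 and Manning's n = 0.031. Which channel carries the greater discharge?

channel A

Channel A: Flow area A = b·y = 2.57 × 1.7 = 4.369 m². Wetted perimeter P = b + 2y = 2.57 + 2×1.7 = 5.97 m. Hydraulic radius R = A/P = 4.369/5.97 = 0.7318 m. Q_A = (1/0.031)·4.369·0.7318^(2/3)·√0.00044 = 2.401 m³/s.
Channel B: For a circular section of diameter D = 1.36 m at depth y = 0.88 m, the central angle is θ = 2 arccos(1 − 2y/D) = 3.739 rad. Then A = (D²/8)(θ − sin θ) = 0.9944 m² and P = Dθ/2 = 2.542 m. Hydraulic radius R = A/P = 0.9944/2.542 = 0.3911 m. Q_B = (1/0.031)·0.9944·0.3911^(2/3)·√0.00044 = 0.3599 m³/s.
Q_A = 2.401 m³/s vs Q_B = 0.3599 m³/s, so channel A carries more.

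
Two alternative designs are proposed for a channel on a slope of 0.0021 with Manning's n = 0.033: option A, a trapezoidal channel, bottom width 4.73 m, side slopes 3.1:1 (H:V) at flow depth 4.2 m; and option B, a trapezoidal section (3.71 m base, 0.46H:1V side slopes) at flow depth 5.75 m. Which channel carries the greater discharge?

Channel A: With bottom width b = 4.73 m and side slope z = 3.1: A = (b + zy)y = (4.73 + 3.1×4.2)×4.2 = 74.55 m²; P = b + 2y√(1+z²) = 4.73 + 2×4.2×3.257 = 32.09 m. Hydraulic radius R = A/P = 74.55/32.09 = 2.323 m. Q_A = (1/0.033)·74.55·2.323^(2/3)·√0.0021 = 181.6 m³/s.
Channel B: With bottom width b = 3.71 m and side slope z = 0.46: A = (b + zy)y = (3.71 + 0.46×5.75)×5.75 = 36.54 m²; P = b + 2y√(1+z²) = 3.71 + 2×5.75×1.101 = 16.37 m. Hydraulic radius R = A/P = 36.54/16.37 = 2.232 m. Q_B = (1/0.033)·36.54·2.232^(2/3)·√0.0021 = 86.68 m³/s.
Q_A = 181.6 m³/s vs Q_B = 86.68 m³/s, so channel A carries more.

channel A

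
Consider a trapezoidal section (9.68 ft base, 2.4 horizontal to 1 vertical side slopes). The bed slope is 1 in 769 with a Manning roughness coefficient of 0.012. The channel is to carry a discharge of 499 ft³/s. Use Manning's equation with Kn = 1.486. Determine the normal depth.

y_n = 3.54 ft

Manning's equation rearranged: A R^(2/3) = nQ / (1.486·√S) = 0.012 × 499 / (1.486 × √0.0013) = 111.7.
Try y = 3.88 ft: A R^(2/3) = 134.6 — high.
Try y = 2.6 ft: A R^(2/3) = 60.89 — low.
Try y = 3.54 ft: A R^(2/3) = 111.8 — close enough.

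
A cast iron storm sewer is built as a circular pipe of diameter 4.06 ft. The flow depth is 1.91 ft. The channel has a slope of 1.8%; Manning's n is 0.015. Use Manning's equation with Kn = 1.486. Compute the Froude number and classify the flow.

For a circular section of diameter D = 4.06 ft at depth y = 1.91 ft, the central angle is θ = 2 arccos(1 − 2y/D) = 3.023 rad. Then A = (D²/8)(θ − sin θ) = 5.986 ft² and P = Dθ/2 = 6.137 ft.
Hydraulic radius R = A/P = 5.986/6.137 = 0.9754 ft.
V = (1.486/n) R^(2/3) √S = (1.486/0.015) × 0.9754^(2/3) × √0.018 = 13.07 ft/s. Hydraulic depth D_h = A/T = 5.986/4.053 = 1.477 ft.
Froude number Fr = V/√(g·D_h) = 13.07/√(32.2×1.477) = 1.9, which is greater than 1, so the flow is supercritical.

supercritical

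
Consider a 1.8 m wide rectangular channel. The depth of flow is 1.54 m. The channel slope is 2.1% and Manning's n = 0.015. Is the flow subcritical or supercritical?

supercritical

Flow area A = b·y = 1.8 × 1.54 = 2.772 m². Wetted perimeter P = b + 2y = 1.8 + 2×1.54 = 4.88 m.
Hydraulic radius R = A/P = 2.772/4.88 = 0.568 m.
V = (1/n) R^(2/3) √S = (1/0.015) × 0.568^(2/3) × √0.021 = 6.626 m/s. Hydraulic depth D_h = A/T = 2.772/1.8 = 1.54 m.
Froude number Fr = V/√(g·D_h) = 6.626/√(9.81×1.54) = 1.7, which is greater than 1, so the flow is supercritical.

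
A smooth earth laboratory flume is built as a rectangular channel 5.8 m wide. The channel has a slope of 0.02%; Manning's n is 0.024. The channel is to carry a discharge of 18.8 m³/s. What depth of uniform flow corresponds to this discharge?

Manning's equation rearranged: A R^(2/3) = nQ / (1·√S) = 0.024 × 18.8 / (√0.0002) = 31.9.
Try y = 4.62 m: A R^(2/3) = 39.38 — over.
Try y = 2.96 m: A R^(2/3) = 22.14 — short.
Try y = 3.91 m: A R^(2/3) = 31.86 — matches.

y_n = 3.91 m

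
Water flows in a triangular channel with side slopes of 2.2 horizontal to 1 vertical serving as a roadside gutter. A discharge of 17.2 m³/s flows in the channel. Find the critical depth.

At critical depth, Q² T / (g A³) = 1, i.e. A³/T = Q²/g = 17.2²/9.81 = 30.16.
At y = 1.16 m: A³/T = 5.083 — too small.
At y = 2.02 m: A³/T = 81.39 — too large.
At y = 1.66 m: A³/T = 30.5 — ≈ 30.16.

y_c = 1.66 m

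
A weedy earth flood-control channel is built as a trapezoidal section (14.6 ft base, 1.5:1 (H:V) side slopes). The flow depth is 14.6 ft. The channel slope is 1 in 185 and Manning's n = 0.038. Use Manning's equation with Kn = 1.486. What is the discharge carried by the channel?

With bottom width b = 14.6 ft and side slope z = 1.5: A = (b + zy)y = (14.6 + 1.5×14.6)×14.6 = 532.9 ft²; P = b + 2y√(1+z²) = 14.6 + 2×14.6×1.803 = 67.24 ft.
Hydraulic radius R = A/P = 532.9/67.24 = 7.925 ft.
Manning's equation: Q = (1.486/n) A R^(2/3) S^(1/2) = (1.486/0.038) × 532.9 × 7.925^(2/3) × 0.005405^(1/2) = 6090 ft³/s.

Q = 6090 ft³/s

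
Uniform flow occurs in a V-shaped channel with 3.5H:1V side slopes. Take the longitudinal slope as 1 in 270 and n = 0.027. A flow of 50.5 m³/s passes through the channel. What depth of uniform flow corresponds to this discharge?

Manning's equation rearranged: A R^(2/3) = nQ / (1·√S) = 0.027 × 50.5 / (√0.003704) = 22.4.
Trying y = 1.76 m: A R^(2/3) = 9.699 — too small.
Trying y = 2.41 m: A R^(2/3) = 22.43 — ≈ 22.4.

y_n = 2.41 m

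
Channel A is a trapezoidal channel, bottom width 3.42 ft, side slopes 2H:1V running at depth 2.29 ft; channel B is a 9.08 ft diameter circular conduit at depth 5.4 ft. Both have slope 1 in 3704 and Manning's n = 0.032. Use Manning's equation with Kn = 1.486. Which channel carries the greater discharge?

Channel A: With bottom width b = 3.42 ft and side slope z = 2: A = (b + zy)y = (3.42 + 2×2.29)×2.29 = 18.32 ft²; P = b + 2y√(1+z²) = 3.42 + 2×2.29×2.236 = 13.66 ft. Hydraulic radius R = A/P = 18.32/13.66 = 1.341 ft. Q_A = (1.486/0.032)·18.32·1.341^(2/3)·√0.00027 = 17 ft³/s.
Channel B: For a circular section of diameter D = 9.08 ft at depth y = 5.4 ft, the central angle is θ = 2 arccos(1 − 2y/D) = 3.523 rad. Then A = (D²/8)(θ − sin θ) = 40.14 ft² and P = Dθ/2 = 15.99 ft. Hydraulic radius R = A/P = 40.14/15.99 = 2.51 ft. Q_B = (1.486/0.032)·40.14·2.51^(2/3)·√0.00027 = 56.56 ft³/s.
Q_A = 17 ft³/s vs Q_B = 56.56 ft³/s, so channel B carries more.

channel B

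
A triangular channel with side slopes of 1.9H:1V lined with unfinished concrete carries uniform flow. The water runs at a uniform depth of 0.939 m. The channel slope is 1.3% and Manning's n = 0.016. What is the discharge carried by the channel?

For a triangular section with side slope z = 1.9: A = zy² = 1.9×0.939² = 1.675 m²; P = 2y√(1+z²) = 2×0.939×2.147 = 4.032 m.
Hydraulic radius R = A/P = 1.675/4.032 = 0.4155 m.
Manning's equation: Q = (1/n) A R^(2/3) S^(1/2) = (1/0.016) × 1.675 × 0.4155^(2/3) × 0.013^(1/2) = 6.65 m³/s.

Q = 6.65 m³/s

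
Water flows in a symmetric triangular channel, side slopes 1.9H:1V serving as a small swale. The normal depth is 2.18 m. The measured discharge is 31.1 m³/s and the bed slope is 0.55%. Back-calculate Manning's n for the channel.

For a triangular section with side slope z = 1.9: A = zy² = 1.9×2.18² = 9.03 m²; P = 2y√(1+z²) = 2×2.18×2.147 = 9.361 m.
Hydraulic radius R = A/P = 9.03/9.361 = 0.9646 m.
Rearranging Manning's equation: n = (1/Q) A R^(2/3) S^(1/2) = (1/31.1) × 9.03 × 0.9646^(2/3) × √0.0055 = 0.021.

n = 0.021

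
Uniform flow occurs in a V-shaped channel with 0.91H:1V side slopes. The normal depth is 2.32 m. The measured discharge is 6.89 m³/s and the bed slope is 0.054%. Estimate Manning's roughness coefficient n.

For a triangular section with side slope z = 0.91: A = zy² = 0.91×2.32² = 4.898 m²; P = 2y√(1+z²) = 2×2.32×1.352 = 6.274 m.
Hydraulic radius R = A/P = 4.898/6.274 = 0.7807 m.
Rearranging Manning's equation: n = (1/Q) A R^(2/3) S^(1/2) = (1/6.89) × 4.898 × 0.7807^(2/3) × √0.00054 = 0.014.

n = 0.014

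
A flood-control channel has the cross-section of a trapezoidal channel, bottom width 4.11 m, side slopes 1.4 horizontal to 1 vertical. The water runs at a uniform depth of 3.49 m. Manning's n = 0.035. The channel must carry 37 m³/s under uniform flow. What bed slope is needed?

S = 0.000699

With bottom width b = 4.11 m and side slope z = 1.4: A = (b + zy)y = (4.11 + 1.4×3.49)×3.49 = 31.4 m²; P = b + 2y√(1+z²) = 4.11 + 2×3.49×1.72 = 16.12 m.
Hydraulic radius R = A/P = 31.4/16.12 = 1.948 m.
From Manning's equation, S = [nQ / (1 A R^(2/3))]² = [0.035 × 37 / (1 × 31.4 × 1.948^(2/3))]² = 0.000699.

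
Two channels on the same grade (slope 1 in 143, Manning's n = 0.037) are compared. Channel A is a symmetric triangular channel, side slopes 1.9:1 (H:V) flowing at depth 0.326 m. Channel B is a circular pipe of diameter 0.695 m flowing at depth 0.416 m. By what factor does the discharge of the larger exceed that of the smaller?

Channel A: For a triangular section with side slope z = 1.9: A = zy² = 1.9×0.326² = 0.2019 m²; P = 2y√(1+z²) = 2×0.326×2.147 = 1.4 m. Hydraulic radius R = A/P = 0.2019/1.4 = 0.1442 m. Q_A = (1/0.037)·0.2019·0.1442^(2/3)·√0.006993 = 0.1255 m³/s.
Channel B: For a circular section of diameter D = 0.695 m at depth y = 0.416 m, the central angle is θ = 2 arccos(1 − 2y/D) = 3.538 rad. Then A = (D²/8)(θ − sin θ) = 0.237 m² and P = Dθ/2 = 1.23 m. Hydraulic radius R = A/P = 0.237/1.23 = 0.1927 m. Q_B = (1/0.037)·0.237·0.1927^(2/3)·√0.006993 = 0.1787 m³/s.
The larger discharge is 0.1787 m³/s and the smaller is 0.1255 m³/s; the ratio is 1.42.

1.42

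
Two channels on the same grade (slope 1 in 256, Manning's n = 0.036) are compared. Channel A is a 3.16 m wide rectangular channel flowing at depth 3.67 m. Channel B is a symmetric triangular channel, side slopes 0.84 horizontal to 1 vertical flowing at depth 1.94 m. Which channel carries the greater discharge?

Channel A: Flow area A = b·y = 3.16 × 3.67 = 11.6 m². Wetted perimeter P = b + 2y = 3.16 + 2×3.67 = 10.5 m. Hydraulic radius R = A/P = 11.6/10.5 = 1.104 m. Q_A = (1/0.036)·11.6·1.104^(2/3)·√0.003906 = 21.51 m³/s.
Channel B: For a triangular section with side slope z = 0.84: A = zy² = 0.84×1.94² = 3.161 m²; P = 2y√(1+z²) = 2×1.94×1.306 = 5.067 m. Hydraulic radius R = A/P = 3.161/5.067 = 0.6239 m. Q_B = (1/0.036)·3.161·0.6239^(2/3)·√0.003906 = 4.007 m³/s.
Q_A = 21.51 m³/s vs Q_B = 4.007 m³/s, so channel A carries more.

channel A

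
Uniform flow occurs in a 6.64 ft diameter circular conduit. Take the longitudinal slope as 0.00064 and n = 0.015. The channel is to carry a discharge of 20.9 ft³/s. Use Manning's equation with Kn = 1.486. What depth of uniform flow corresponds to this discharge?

Manning's equation rearranged: A R^(2/3) = nQ / (1.486·√S) = 0.015 × 20.9 / (1.486 × √0.00064) = 8.339.
Try y = 1.54 ft: A R^(2/3) = 5.727 — short.
Try y = 2.28 ft: A R^(2/3) = 12.31 — over.
Try y = 1.86 ft: A R^(2/3) = 8.32 — matches.

y_n = 1.86 ft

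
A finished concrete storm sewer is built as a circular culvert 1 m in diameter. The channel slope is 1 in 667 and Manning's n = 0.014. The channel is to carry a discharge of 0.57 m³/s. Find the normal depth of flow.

Manning's equation rearranged: A R^(2/3) = nQ / (1·√S) = 0.014 × 0.57 / (√0.001499) = 0.2061.
At y = 0.642 m: A R^(2/3) = 0.2316 — high.
At y = 0.594 m: A R^(2/3) = 0.2062 — matches.

y_n = 0.594 m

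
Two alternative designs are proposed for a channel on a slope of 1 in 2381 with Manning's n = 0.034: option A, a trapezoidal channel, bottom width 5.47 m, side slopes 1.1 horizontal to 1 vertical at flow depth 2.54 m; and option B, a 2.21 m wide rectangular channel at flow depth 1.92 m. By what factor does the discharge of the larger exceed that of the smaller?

8.62

Channel A: With bottom width b = 5.47 m and side slope z = 1.1: A = (b + zy)y = (5.47 + 1.1×2.54)×2.54 = 20.99 m²; P = b + 2y√(1+z²) = 5.47 + 2×2.54×1.487 = 13.02 m. Hydraulic radius R = A/P = 20.99/13.02 = 1.612 m. Q_A = (1/0.034)·20.99·1.612^(2/3)·√0.00042 = 17.39 m³/s.
Channel B: Flow area A = b·y = 2.21 × 1.92 = 4.243 m². Wetted perimeter P = b + 2y = 2.21 + 2×1.92 = 6.05 m. Hydraulic radius R = A/P = 4.243/6.05 = 0.7014 m. Q_B = (1/0.034)·4.243·0.7014^(2/3)·√0.00042 = 2.019 m³/s.
The larger discharge is 17.39 m³/s and the smaller is 2.019 m³/s; the ratio is 8.62.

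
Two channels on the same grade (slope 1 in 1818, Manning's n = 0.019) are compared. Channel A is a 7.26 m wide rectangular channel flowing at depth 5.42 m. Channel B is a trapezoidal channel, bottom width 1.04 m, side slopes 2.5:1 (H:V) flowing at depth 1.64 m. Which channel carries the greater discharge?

Channel A: Flow area A = b·y = 7.26 × 5.42 = 39.35 m². Wetted perimeter P = b + 2y = 7.26 + 2×5.42 = 18.1 m. Hydraulic radius R = A/P = 39.35/18.1 = 2.174 m. Q_A = (1/0.019)·39.35·2.174^(2/3)·√0.0005501 = 81.51 m³/s.
Channel B: With bottom width b = 1.04 m and side slope z = 2.5: A = (b + zy)y = (1.04 + 2.5×1.64)×1.64 = 8.43 m²; P = b + 2y√(1+z²) = 1.04 + 2×1.64×2.693 = 9.872 m. Hydraulic radius R = A/P = 8.43/9.872 = 0.8539 m. Q_B = (1/0.019)·8.43·0.8539^(2/3)·√0.0005501 = 9.366 m³/s.
Q_A = 81.51 m³/s vs Q_B = 9.366 m³/s, so channel A carries more.

channel A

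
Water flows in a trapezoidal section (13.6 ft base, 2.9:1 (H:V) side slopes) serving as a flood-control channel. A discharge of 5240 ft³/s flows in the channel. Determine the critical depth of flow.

y_c = 9.46 ft

At critical depth, Q² T / (g A³) = 1, i.e. A³/T = Q²/g = 5240²/32.2 = 852700.
Try y = 11.8 ft: A³/T = 2190000 — high.
Try y = 7.13 ft: A³/T = 265600 — low.
Try y = 9.46 ft: A³/T = 854300 — close enough.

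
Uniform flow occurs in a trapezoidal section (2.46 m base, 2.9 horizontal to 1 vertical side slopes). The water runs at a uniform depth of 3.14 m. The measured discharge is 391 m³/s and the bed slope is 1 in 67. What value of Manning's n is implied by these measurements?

With bottom width b = 2.46 m and side slope z = 2.9: A = (b + zy)y = (2.46 + 2.9×3.14)×3.14 = 36.32 m²; P = b + 2y√(1+z²) = 2.46 + 2×3.14×3.068 = 21.72 m.
Hydraulic radius R = A/P = 36.32/21.72 = 1.672 m.
Rearranging Manning's equation: n = (1/Q) A R^(2/3) S^(1/2) = (1/391) × 36.32 × 1.672^(2/3) × √0.01493 = 0.016.

n = 0.016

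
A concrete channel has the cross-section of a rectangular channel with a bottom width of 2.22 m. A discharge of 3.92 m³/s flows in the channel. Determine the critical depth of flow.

y_c = 0.682 m

For a rectangular channel, critical depth y_c = (q²/g)^(1/3) where q = Q/b = 3.92/2.22 = 1.766 m²/s.
So y_c = (1.766²/9.81)^(1/3) = 0.682 m.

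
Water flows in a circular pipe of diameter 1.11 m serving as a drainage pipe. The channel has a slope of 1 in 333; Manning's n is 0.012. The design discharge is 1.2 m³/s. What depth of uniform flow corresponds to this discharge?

y_n = 0.644 m

Manning's equation rearranged: A R^(2/3) = nQ / (1·√S) = 0.012 × 1.2 / (√0.003003) = 0.2628.
Try y = 0.468 m: A R^(2/3) = 0.1527 — short.
Try y = 0.818 m: A R^(2/3) = 0.3677 — over.
Try y = 0.644 m: A R^(2/3) = 0.2626 — matches.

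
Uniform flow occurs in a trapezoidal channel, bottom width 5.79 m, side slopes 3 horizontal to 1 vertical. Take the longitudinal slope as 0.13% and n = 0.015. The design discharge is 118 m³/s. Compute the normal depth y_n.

Manning's equation rearranged: A R^(2/3) = nQ / (1·√S) = 0.015 × 118 / (√0.0013) = 49.09.
At y = 3.23 m: A R^(2/3) = 76.89 — too large.
At y = 2.32 m: A R^(2/3) = 37.82 — too small.
At y = 2.62 m: A R^(2/3) = 48.91 — matches.

y_n = 2.62 m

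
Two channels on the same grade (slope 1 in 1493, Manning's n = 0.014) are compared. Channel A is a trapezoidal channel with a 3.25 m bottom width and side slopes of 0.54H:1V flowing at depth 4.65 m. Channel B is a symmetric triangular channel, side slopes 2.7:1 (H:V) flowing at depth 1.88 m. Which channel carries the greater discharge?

Channel A: With bottom width b = 3.25 m and side slope z = 0.54: A = (b + zy)y = (3.25 + 0.54×4.65)×4.65 = 26.79 m²; P = b + 2y√(1+z²) = 3.25 + 2×4.65×1.136 = 13.82 m. Hydraulic radius R = A/P = 26.79/13.82 = 1.938 m. Q_A = (1/0.014)·26.79·1.938^(2/3)·√0.0006698 = 76.99 m³/s.
Channel B: For a triangular section with side slope z = 2.7: A = zy² = 2.7×1.88² = 9.543 m²; P = 2y√(1+z²) = 2×1.88×2.879 = 10.83 m. Hydraulic radius R = A/P = 9.543/10.83 = 0.8815 m. Q_B = (1/0.014)·9.543·0.8815^(2/3)·√0.0006698 = 16.22 m³/s.
Q_A = 76.99 m³/s vs Q_B = 16.22 m³/s, so channel A carries more.

channel A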